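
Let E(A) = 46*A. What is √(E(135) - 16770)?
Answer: 8*I*√165 ≈ 102.76*I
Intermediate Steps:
√(E(135) - 16770) = √(46*135 - 16770) = √(6210 - 16770) = √(-10560) = 8*I*√165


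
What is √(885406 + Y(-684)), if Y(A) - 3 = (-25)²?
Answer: √886034 ≈ 941.29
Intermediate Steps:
Y(A) = 628 (Y(A) = 3 + (-25)² = 3 + 625 = 628)
√(885406 + Y(-684)) = √(885406 + 628) = √886034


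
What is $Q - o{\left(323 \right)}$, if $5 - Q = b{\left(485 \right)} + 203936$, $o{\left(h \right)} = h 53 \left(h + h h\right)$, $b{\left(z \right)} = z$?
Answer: $-1791742004$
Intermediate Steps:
$o{\left(h \right)} = 53 h \left(h + h^{2}\right)$
$Q = -204416$ ($Q = 5 - \left(485 + 203936\right) = 5 - 204421 = -204416$)
$Q - o{\left(323 \right)} = -204416 - 53 \cdot 323^{2} \left(1 + 323\right) = -204416 - 53 \cdot 104329 \cdot 324 = -204416 - 1791537588 = -1791742004$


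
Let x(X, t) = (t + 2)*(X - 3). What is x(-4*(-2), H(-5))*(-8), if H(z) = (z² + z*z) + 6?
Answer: -2320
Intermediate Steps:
H(z) = 6 + 2*z² (H(z) = (z² + z²) + 6 = 2*z² + 6 = 6 + 2*z²)
x(X, t) = (-3 + X)*(2 + t) (x(X, t) = (2 + t)*(-3 + X) = (-3 + X)*(2 + t))
x(-4*(-2), H(-5))*(-8) = (-6 - 3*(6 + 2*(-5)²) + 2*(-4*(-2)) + (-4*(-2))*(6 + 2*(-5)²))*(-8) = (-6 - 3*(6 + 2*25) + 2*8 + 8*(6 + 2*25))*(-8) = (-6 - 3*(6 + 50) + 16 + 8*(6 + 50))*(-8) = (-6 - 3*56 + 16 + 8*56)*(-8) = (-6 - 168 + 16 + 448)*(-8) = 290*(-8) = -2320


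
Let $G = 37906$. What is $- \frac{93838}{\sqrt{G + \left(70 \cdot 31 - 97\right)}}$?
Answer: $- \frac{93838 \sqrt{39979}}{39979} \approx -469.31$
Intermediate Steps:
$- \frac{93838}{\sqrt{G + \left(70 \cdot 31 - 97\right)}} = - \frac{93838}{\sqrt{37906 + \left(70 \cdot 31 - 97\right)}} = - \frac{93838}{\sqrt{37906 + \left(2170 - 97\right)}} = - \frac{93838}{\sqrt{37906 + 2073}} = - \frac{93838}{\sqrt{39979}} = - 93838 \frac{\sqrt{39979}}{39979} = - \frac{93838 \sqrt{39979}}{39979}$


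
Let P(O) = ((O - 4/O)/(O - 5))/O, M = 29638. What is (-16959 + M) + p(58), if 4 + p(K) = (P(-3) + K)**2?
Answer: 83104441/5184 ≈ 16031.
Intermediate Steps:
P(O) = (O - 4/O)/(O*(-5 + O)) (P(O) = ((O - 4/O)/(-5 + O))/O = (O - 4/O)/(O*(-5 + O)))
p(K) = -4 + (-5/72 + K)**2 (p(K) = -4 + ((-4 + (-3)**2)/((-3)**2*(-5 - 3)) + K)**2 = -4 + ((1/9)*(-4 + 9)/(-8) + K)**2 = -4 + ((1/9)*(-1/8)*5 + K)**2 = -4 + (-5/72 + K)**2)
(-16959 + M) + p(58) = (-16959 + 29638) + (-4 + (-5 + 72*58)**2/5184) = 12679 + (-4 + (-5 + 4176)**2/5184) = 12679 + (-4 + (1/5184)*4171**2) = 12679 + (-4 + (1/5184)*17397241) = 12679 + (-4 + 17397241/5184) = 12679 + 17376505/5184 = 83104441/5184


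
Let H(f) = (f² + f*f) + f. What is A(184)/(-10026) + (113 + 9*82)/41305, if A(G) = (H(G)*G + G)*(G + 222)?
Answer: -104753141304857/207061965 ≈ -5.0590e+5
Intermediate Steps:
H(f) = f + 2*f² (H(f) = (f² + f²) + f = 2*f² + f = f + 2*f²)
A(G) = (222 + G)*(G + G²*(1 + 2*G)) (A(G) = ((G*(1 + 2*G))*G + G)*(G + 222) = (G²*(1 + 2*G) + G)*(222 + G) = (G + G²*(1 + 2*G))*(222 + G) = (222 + G)*(G + G²*(1 + 2*G)))
A(184)/(-10026) + (113 + 9*82)/41305 = (184*(222 + 2*184³ + 223*184 + 445*184²))/(-10026) + (113 + 9*82)/41305 = (184*(222 + 2*6229504 + 41032 + 445*33856))*(-1/10026) + (113 + 738)*(1/41305) = (184*(222 + 12459008 + 41032 + 15065920))*(-1/10026) + 851*(1/41305) = (184*27566182)*(-1/10026) + 851/41305 = 5072177488*(-1/10026) + 851/41305 = -2536088744/5013 + 851/41305 = -104753141304857/207061965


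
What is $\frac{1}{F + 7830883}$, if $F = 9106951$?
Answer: $\frac{1}{16937834} \approx 5.9039 \cdot 10^{-8}$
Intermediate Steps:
$\frac{1}{F + 7830883} = \frac{1}{9106951 + 7830883} = \frac{1}{16937834}$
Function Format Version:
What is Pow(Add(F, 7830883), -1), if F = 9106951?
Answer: Rational(1, 16937834) ≈ 5.9039e-8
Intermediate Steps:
Pow(Add(F, 7830883), -1) = Pow(Add(9106951, 7830883), -1) = Pow(16937834, -1) = Rational(1, 16937834)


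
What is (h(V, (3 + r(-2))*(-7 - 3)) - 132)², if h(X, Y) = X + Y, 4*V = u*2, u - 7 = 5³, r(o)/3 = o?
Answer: 1296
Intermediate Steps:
r(o) = 3*o
u = 132 (u = 7 + 5³ = 7 + 125 = 132)
V = 66 (V = (132*2)/4 = (¼)*264 = 66)
(h(V, (3 + r(-2))*(-7 - 3)) - 132)² = ((66 + (3 + 3*(-2))*(-7 - 3)) - 132)² = ((66 + (3 - 6)*(-10)) - 132)² = ((66 - 3*(-10)) - 132)² = ((66 + 30) - 132)² = (96 - 132)² = (-36)² = 1296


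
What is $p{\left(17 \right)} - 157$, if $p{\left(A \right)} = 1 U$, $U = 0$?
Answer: $-157$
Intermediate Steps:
$p{\left(A \right)} = 0$ ($p{\left(A \right)} = 1 \cdot 0 = 0$)
$p{\left(17 \right)} - 157 = 0 - 157 = -157$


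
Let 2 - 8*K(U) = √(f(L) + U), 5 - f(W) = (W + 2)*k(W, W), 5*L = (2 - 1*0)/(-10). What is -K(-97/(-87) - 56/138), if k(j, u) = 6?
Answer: -¼ + I*√67298966/26680 ≈ -0.25 + 0.30748*I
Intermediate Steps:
L = -1/25 (L = ((2 - 1*0)/(-10))/5 = ((2 + 0)*(-⅒))/5 = (2*(-⅒))/5 = (⅕)*(-⅕) = -1/25 ≈ -0.040000)
f(W) = -7 - 6*W (f(W) = 5 - (W + 2)*6 = 5 - (2 + W)*6 = 5 - (12 + 6*W) = 5 + (-12 - 6*W) = -7 - 6*W)
K(U) = ¼ - √(-169/25 + U)/8 (K(U) = ¼ - √((-7 - 6*(-1/25)) + U)/8 = ¼ - √((-7 + 6/25) + U)/8 = ¼ - √(-169/25 + U)/8)
-K(-97/(-87) - 56/138) = -(¼ - √(-169 + 25*(-97/(-87) - 56/138))/40) = -(¼ - √(-169 + 25*(-97*(-1/87) - 56*1/138))/40) = -(¼ - √(-169 + 25*(97/87 - 28/69))/40) = -(¼ - √(-169 + 25*(473/667))/40) = -(¼ - √(-169 + 11825/667)/40) = -(¼ - I*√67298966/26680) = -¼ + I*√67298966/26680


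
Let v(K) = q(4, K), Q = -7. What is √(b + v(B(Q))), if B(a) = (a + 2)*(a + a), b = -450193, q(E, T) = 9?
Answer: 2*I*√112546 ≈ 670.96*I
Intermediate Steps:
B(a) = 2*a*(2 + a) (B(a) = (2 + a)*(2*a) = 2*a*(2 + a))
v(K) = 9
√(b + v(B(Q))) = √(-450193 + 9) = √(-450184) = 2*I*√112546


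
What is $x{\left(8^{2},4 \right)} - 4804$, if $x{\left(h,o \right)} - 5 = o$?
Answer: $-4795$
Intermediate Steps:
$x{\left(h,o \right)} = 5 + o$
$x{\left(8^{2},4 \right)} - 4804 = \left(5 + 4\right) - 4804 = 9 - 4804 = -4795$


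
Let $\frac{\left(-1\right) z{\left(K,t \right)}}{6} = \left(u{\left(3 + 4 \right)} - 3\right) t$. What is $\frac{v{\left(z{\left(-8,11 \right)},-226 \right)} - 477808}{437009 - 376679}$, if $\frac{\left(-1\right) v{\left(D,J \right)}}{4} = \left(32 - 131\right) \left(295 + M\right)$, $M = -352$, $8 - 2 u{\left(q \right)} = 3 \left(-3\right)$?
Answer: $- \frac{50038}{6033} \approx -8.2941$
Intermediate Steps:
$u{\left(q \right)} = \frac{17}{2}$ ($u{\left(q \right)} = 4 - \frac{3 \left(-3\right)}{2} = 4 - - \frac{9}{2} = 4 + \frac{9}{2} = \frac{17}{2}$)
$z{\left(K,t \right)} = - 33 t$ ($z{\left(K,t \right)} = - 6 \left(\frac{17}{2} - 3\right) t = - 6 \frac{11 t}{2} = - 33 t$)
$v{\left(D,J \right)} = -22572$ ($v{\left(D,J \right)} = - 4 \left(32 - 131\right) \left(295 - 352\right) = - 4 \left(\left(-99\right) \left(-57\right)\right) = \left(-4\right) 5643 = -22572$)
$\frac{v{\left(z{\left(-8,11 \right)},-226 \right)} - 477808}{437009 - 376679} = \frac{-22572 - 477808}{437009 - 376679} = - \frac{500380}{60330} = \left(-500380\right) \frac{1}{60330} = - \frac{50038}{6033}$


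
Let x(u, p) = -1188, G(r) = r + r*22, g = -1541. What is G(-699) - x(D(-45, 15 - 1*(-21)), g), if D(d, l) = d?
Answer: -14889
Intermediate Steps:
G(r) = 23*r (G(r) = r + 22*r = 23*r)
G(-699) - x(D(-45, 15 - 1*(-21)), g) = 23*(-699) - 1*(-1188) = -16077 + 1188 = -14889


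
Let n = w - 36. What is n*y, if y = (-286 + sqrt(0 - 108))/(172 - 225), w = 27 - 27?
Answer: -10296/53 + 216*I*sqrt(3)/53 ≈ -194.26 + 7.0589*I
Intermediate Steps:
w = 0
y = 286/53 - 6*I*sqrt(3)/53 (y = (-286 + sqrt(-108))/(-53) = (-286 + 6*I*sqrt(3))*(-1/53) = 286/53 - 6*I*sqrt(3)/53 ≈ 5.3962 - 0.19608*I)
n = -36 (n = 0 - 36 = -36)
n*y = -36*(286/53 - 6*I*sqrt(3)/53) = -10296/53 + 216*I*sqrt(3)/53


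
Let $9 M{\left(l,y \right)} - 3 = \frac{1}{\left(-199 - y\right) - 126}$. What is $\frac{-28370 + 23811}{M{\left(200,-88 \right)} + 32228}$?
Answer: $- \frac{9724347}{68743034} \approx -0.14146$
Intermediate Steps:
$M{\left(l,y \right)} = \frac{1}{3} + \frac{1}{9 \left(-325 - y\right)}$ ($M{\left(l,y \right)} = \frac{1}{3} + \frac{1}{9 \left(\left(-199 - y\right) - 126\right)} = \frac{1}{3} + \frac{1}{9 \left(-325 - y\right)}$)
$\frac{-28370 + 23811}{M{\left(200,-88 \right)} + 32228} = \frac{-28370 + 23811}{\frac{974 + 3 \left(-88\right)}{9 \left(325 - 88\right)} + 32228} = - \frac{4559}{\frac{974 - 264}{9 \cdot 237} + 32228} = - \frac{4559}{\frac{1}{9} \cdot \frac{1}{237} \cdot 710 + 32228} = - \frac{4559}{\frac{710}{2133} + 32228} = - \frac{4559}{\frac{68743034}{2133}} = \left(-4559\right) \frac{2133}{68743034} = - \frac{9724347}{68743034}$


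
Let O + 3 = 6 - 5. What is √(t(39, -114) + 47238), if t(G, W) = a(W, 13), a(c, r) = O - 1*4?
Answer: 24*√82 ≈ 217.33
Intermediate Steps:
O = -2 (O = -3 + (6 - 5) = -3 + 1 = -2)
a(c, r) = -6 (a(c, r) = -2 - 1*4 = -2 - 4 = -6)
t(G, W) = -6
√(t(39, -114) + 47238) = √(-6 + 47238) = √47232 = 24*√82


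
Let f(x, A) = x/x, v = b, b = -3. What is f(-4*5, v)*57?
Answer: 57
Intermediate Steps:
v = -3
f(x, A) = 1
f(-4*5, v)*57 = 1*57 = 57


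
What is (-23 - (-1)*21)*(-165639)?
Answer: 331278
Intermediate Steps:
(-23 - (-1)*21)*(-165639) = (-23 - 1*(-21))*(-165639) = (-23 + 21)*(-165639) = -2*(-165639) = 331278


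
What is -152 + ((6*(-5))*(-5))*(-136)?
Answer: -20552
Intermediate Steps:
-152 + ((6*(-5))*(-5))*(-136) = -152 - 30*(-5)*(-136) = -152 + 150*(-136) = -152 - 20400 = -20552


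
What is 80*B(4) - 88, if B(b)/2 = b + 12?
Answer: 2472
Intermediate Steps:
B(b) = 24 + 2*b (B(b) = 2*(b + 12) = 2*(12 + b) = 24 + 2*b)
80*B(4) - 88 = 80*(24 + 2*4) - 88 = 80*(24 + 8) - 88 = 80*32 - 88 = 2560 - 88 = 2472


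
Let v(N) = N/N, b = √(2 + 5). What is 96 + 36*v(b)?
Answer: 132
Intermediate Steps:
b = √7 ≈ 2.6458
v(N) = 1
96 + 36*v(b) = 96 + 36*1 = 96 + 36 = 132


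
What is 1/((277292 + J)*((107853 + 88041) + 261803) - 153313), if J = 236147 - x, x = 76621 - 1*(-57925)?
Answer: 1/173418036108 ≈ 5.7664e-12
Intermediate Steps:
x = 134546 (x = 76621 + 57925 = 134546)
J = 101601 (J = 236147 - 1*134546 = 236147 - 134546 = 101601)
1/((277292 + J)*((107853 + 88041) + 261803) - 153313) = 1/((277292 + 101601)*((107853 + 88041) + 261803) - 153313) = 1/(378893*(195894 + 261803) - 153313) = 1/(378893*457697 - 153313) = 1/(173418189421 - 153313) = 1/173418036108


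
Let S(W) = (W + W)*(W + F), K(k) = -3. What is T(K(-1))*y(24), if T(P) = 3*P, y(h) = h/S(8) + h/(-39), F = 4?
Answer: 459/104 ≈ 4.4135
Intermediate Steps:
S(W) = 2*W*(4 + W) (S(W) = (W + W)*(W + 4) = (2*W)*(4 + W) = 2*W*(4 + W))
y(h) = -17*h/832 (y(h) = h/((2*8*(4 + 8))) + h/(-39) = h/((2*8*12)) + h*(-1/39) = h/192 - h/39 = -17*h/832)
T(K(-1))*y(24) = (3*(-3))*(-17/832*24) = -9*(-51/104) = 459/104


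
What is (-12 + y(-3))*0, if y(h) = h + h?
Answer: 0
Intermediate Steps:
y(h) = 2*h
(-12 + y(-3))*0 = (-12 + 2*(-3))*0 = (-12 - 6)*0 = -18*0 = 0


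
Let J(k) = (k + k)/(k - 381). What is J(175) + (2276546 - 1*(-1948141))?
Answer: 435142586/103 ≈ 4.2247e+6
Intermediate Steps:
J(k) = 2*k/(-381 + k) (J(k) = (2*k)/(-381 + k) = 2*k/(-381 + k))
J(175) + (2276546 - 1*(-1948141)) = 2*175/(-381 + 175) + (2276546 - 1*(-1948141)) = 2*175/(-206) + (2276546 + 1948141) = 2*175*(-1/206) + 4224687 = -175/103 + 4224687 = 435142586/103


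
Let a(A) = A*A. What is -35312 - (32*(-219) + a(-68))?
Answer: -32928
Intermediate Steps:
a(A) = A**2
-35312 - (32*(-219) + a(-68)) = -35312 - (32*(-219) + (-68)**2) = -35312 - (-7008 + 4624) = -35312 - 1*(-2384) = -35312 + 2384 = -32928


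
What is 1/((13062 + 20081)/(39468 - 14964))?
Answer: 24504/33143 ≈ 0.73934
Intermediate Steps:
1/((13062 + 20081)/(39468 - 14964)) = 1/(33143/24504) = 24504/33143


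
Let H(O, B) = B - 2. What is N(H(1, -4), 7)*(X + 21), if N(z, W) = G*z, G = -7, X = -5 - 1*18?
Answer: -84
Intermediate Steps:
H(O, B) = -2 + B
X = -23 (X = -5 - 18 = -23)
N(z, W) = -7*z
N(H(1, -4), 7)*(X + 21) = (-7*(-2 - 4))*(-23 + 21) = -7*(-6)*(-2) = 42*(-2) = -84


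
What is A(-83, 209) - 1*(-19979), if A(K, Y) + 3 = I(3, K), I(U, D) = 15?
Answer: 19991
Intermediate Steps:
A(K, Y) = 12 (A(K, Y) = -3 + 15 = 12)
A(-83, 209) - 1*(-19979) = 12 - 1*(-19979) = 12 + 19979 = 19991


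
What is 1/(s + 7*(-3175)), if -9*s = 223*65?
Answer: -9/214520 ≈ -4.1954e-5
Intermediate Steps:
s = -14495/9 (s = -223*65/9 = -⅑*14495 = -14495/9 ≈ -1610.6)
1/(s + 7*(-3175)) = 1/(-14495/9 + 7*(-3175)) = 1/(-14495/9 - 22225) = 1/(-214520/9) = -9/214520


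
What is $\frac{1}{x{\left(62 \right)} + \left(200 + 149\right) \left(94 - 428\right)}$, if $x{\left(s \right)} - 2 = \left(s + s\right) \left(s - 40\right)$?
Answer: $- \frac{1}{113836} \approx -8.7846 \cdot 10^{-6}$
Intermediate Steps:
$x{\left(s \right)} = 2 + 2 s \left(-40 + s\right)$ ($x{\left(s \right)} = 2 + \left(s + s\right) \left(s - 40\right) = 2 + 2 s \left(-40 + s\right)$)
$\frac{1}{x{\left(62 \right)} + \left(200 + 149\right) \left(94 - 428\right)} = \frac{1}{\left(2 - 4960 + 2 \cdot 62^{2}\right) + \left(200 + 149\right) \left(94 - 428\right)} = \frac{1}{\left(2 - 4960 + 2 \cdot 3844\right) + 349 \left(-334\right)} = \frac{1}{\left(2 - 4960 + 7688\right) - 116566} = \frac{1}{2730 - 116566} = \frac{1}{-113836} = - \frac{1}{113836}$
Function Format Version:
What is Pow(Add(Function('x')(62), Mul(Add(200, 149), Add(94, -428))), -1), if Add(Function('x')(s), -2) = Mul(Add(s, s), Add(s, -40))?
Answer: Rational(-1, 113836) ≈ -8.7846e-6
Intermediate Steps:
Function('x')(s) = Add(2, Mul(2, s, Add(-40, s))) (Function('x')(s) = Add(2, Mul(Add(s, s), Add(s, -40))) = Add(2, Mul(Mul(2, s), Add(-40, s))) = Add(2, Mul(2, s, Add(-40, s))))
Pow(Add(Function('x')(62), Mul(Add(200, 149), Add(94, -428))), -1) = Pow(Add(Add(2, Mul(-80, 62), Mul(2, Pow(62, 2))), Mul(Add(200, 149), Add(94, -428))), -1) = Pow(Add(Add(2, -4960, Mul(2, 3844)), Mul(349, -334)), -1) = Pow(Add(Add(2, -4960, 7688), -116566), -1) = Pow(Add(2730, -116566), -1) = Pow(-113836, -1) = Rational(-1, 113836)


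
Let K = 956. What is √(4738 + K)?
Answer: √5694 ≈ 75.459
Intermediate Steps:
√(4738 + K) = √(4738 + 956) = √5694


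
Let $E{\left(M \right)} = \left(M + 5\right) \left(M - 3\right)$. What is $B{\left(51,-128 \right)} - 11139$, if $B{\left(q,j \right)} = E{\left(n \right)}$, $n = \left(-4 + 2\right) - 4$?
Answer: $-11130$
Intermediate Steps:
$n = -6$ ($n = -2 - 4 = -6$)
$E{\left(M \right)} = \left(-3 + M\right) \left(5 + M\right)$ ($E{\left(M \right)} = \left(5 + M\right) \left(-3 + M\right) = \left(-3 + M\right) \left(5 + M\right)$)
$B{\left(q,j \right)} = 9$ ($B{\left(q,j \right)} = -15 + \left(-6\right)^{2} + 2 \left(-6\right) = -15 + 36 - 12 = 9$)
$B{\left(51,-128 \right)} - 11139 = 9 - 11139 = -11130$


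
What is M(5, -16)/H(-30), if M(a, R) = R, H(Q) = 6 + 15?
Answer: -16/21 ≈ -0.76190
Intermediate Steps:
H(Q) = 21
M(5, -16)/H(-30) = -16/21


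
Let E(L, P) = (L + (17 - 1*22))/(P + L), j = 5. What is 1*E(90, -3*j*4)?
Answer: 17/6 ≈ 2.8333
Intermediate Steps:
E(L, P) = (-5 + L)/(L + P) (E(L, P) = (L + (17 - 22))/(L + P) = (L - 5)/(L + P) = (-5 + L)/(L + P))
1*E(90, -3*j*4) = 1*((-5 + 90)/(90 - 3*5*4)) = 1*(85/(90 - 15*4)) = 1*(85/(90 - 60)) = 1*(85/30) = 1*((1/30)*85) = 1*(17/6) = 17/6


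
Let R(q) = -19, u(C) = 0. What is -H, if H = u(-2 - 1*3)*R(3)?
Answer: 0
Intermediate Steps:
H = 0 (H = 0*(-19) = 0)
-H = -1*0 = 0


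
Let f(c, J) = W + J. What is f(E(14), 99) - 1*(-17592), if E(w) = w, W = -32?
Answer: 17659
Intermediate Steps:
f(c, J) = -32 + J
f(E(14), 99) - 1*(-17592) = (-32 + 99) - 1*(-17592) = 67 + 17592 = 17659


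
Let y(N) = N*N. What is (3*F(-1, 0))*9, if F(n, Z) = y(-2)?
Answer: 108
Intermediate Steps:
y(N) = N²
F(n, Z) = 4 (F(n, Z) = (-2)² = 4)
(3*F(-1, 0))*9 = (3*4)*9 = 12*9 = 108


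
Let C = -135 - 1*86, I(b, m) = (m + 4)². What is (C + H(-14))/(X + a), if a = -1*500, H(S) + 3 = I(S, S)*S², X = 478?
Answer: -9688/11 ≈ -880.73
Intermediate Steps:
I(b, m) = (4 + m)²
H(S) = -3 + S²*(4 + S)² (H(S) = -3 + (4 + S)²*S² = -3 + S²*(4 + S)²)
C = -221 (C = -135 - 86 = -221)
a = -500
(C + H(-14))/(X + a) = (-221 + (-3 + (-14)²*(4 - 14)²))/(478 - 500) = (-221 + (-3 + 196*(-10)²))/(-22) = (-221 + (-3 + 196*100))*(-1/22) = (-221 + (-3 + 19600))*(-1/22) = (-221 + 19597)*(-1/22) = 19376*(-1/22) = -9688/11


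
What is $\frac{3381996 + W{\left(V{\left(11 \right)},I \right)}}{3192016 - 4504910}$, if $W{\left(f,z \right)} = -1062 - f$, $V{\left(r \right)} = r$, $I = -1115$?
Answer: $- \frac{3380923}{1312894} \approx -2.5752$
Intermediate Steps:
$\frac{3381996 + W{\left(V{\left(11 \right)},I \right)}}{3192016 - 4504910} = \frac{3381996 - 1073}{3192016 - 4504910} = \frac{3381996 - 1073}{-1312894} = \left(3381996 - 1073\right) \left(- \frac{1}{1312894}\right) = 3380923 \left(- \frac{1}{1312894}\right) = - \frac{3380923}{1312894}$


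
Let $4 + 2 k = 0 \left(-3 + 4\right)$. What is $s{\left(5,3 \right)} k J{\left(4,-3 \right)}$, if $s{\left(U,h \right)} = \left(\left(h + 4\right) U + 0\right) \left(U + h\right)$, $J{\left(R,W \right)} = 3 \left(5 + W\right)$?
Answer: $-3360$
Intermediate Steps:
$J{\left(R,W \right)} = 15 + 3 W$
$k = -2$ ($k = -2 + \frac{0 \left(-3 + 4\right)}{2} = -2 + \frac{0 \cdot 1}{2} = -2 + \frac{1}{2} \cdot 0 = -2 + 0 = -2$)
$s{\left(U,h \right)} = U \left(4 + h\right) \left(U + h\right)$ ($s{\left(U,h \right)} = \left(\left(4 + h\right) U + 0\right) \left(U + h\right) = \left(U \left(4 + h\right) + 0\right) \left(U + h\right) = U \left(4 + h\right) \left(U + h\right)$)
$s{\left(5,3 \right)} k J{\left(4,-3 \right)} = 5 \left(3^{2} + 4 \cdot 5 + 4 \cdot 3 + 5 \cdot 3\right) \left(-2\right) \left(15 + 3 \left(-3\right)\right) = 5 \left(9 + 20 + 12 + 15\right) \left(-2\right) \left(15 - 9\right) = 5 \cdot 56 \left(-2\right) 6 = 280 \left(-2\right) 6 = \left(-560\right) 6 = -3360$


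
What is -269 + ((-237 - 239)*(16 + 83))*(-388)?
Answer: 18283843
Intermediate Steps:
-269 + ((-237 - 239)*(16 + 83))*(-388) = -269 - 476*99*(-388) = -269 - 47124*(-388) = -269 + 18284112 = 18283843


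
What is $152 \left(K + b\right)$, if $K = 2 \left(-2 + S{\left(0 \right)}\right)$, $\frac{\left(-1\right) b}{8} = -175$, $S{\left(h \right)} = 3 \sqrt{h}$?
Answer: $212192$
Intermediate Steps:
$b = 1400$ ($b = \left(-8\right) \left(-175\right) = 1400$)
$K = -4$ ($K = 2 \left(-2 + 3 \sqrt{0}\right) = 2 \left(-2 + 3 \cdot 0\right) = 2 \left(-2 + 0\right) = 2 \left(-2\right) = -4$)
$152 \left(K + b\right) = 152 \left(-4 + 1400\right) = 152 \cdot 1396 = 212192$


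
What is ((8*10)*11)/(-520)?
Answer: -22/13 ≈ -1.6923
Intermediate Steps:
((8*10)*11)/(-520) = (80*11)*(-1/520) = 880*(-1/520) = -22/13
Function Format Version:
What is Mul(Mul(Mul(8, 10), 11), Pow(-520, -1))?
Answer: Rational(-22, 13) ≈ -1.6923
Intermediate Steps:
Mul(Mul(Mul(8, 10), 11), Pow(-520, -1)) = Mul(Mul(80, 11), Rational(-1, 520)) = Mul(880, Rational(-1, 520)) = Rational(-22, 13)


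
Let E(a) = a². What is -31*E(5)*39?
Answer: -30225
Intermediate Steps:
-31*E(5)*39 = -31*5²*39 = -31*25*39 = -775*39 = -30225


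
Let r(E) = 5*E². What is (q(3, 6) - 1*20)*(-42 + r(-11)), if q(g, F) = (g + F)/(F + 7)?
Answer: -141313/13 ≈ -10870.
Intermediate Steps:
q(g, F) = (F + g)/(7 + F)
(q(3, 6) - 1*20)*(-42 + r(-11)) = ((6 + 3)/(7 + 6) - 1*20)*(-42 + 5*(-11)²) = (9/13 - 20)*(-42 + 5*121) = ((1/13)*9 - 20)*(-42 + 605) = (9/13 - 20)*563 = -251/13*563 = -141313/13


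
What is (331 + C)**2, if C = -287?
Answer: 1936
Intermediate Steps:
(331 + C)**2 = (331 - 287)**2 = 44**2 = 1936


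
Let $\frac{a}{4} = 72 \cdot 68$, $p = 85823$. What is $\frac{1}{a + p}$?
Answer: $\frac{1}{105407} \approx 9.487 \cdot 10^{-6}$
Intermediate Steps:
$a = 19584$ ($a = 4 \cdot 72 \cdot 68 = 4 \cdot 4896 = 19584$)
$\frac{1}{a + p} = \frac{1}{19584 + 85823} = \frac{1}{105407}$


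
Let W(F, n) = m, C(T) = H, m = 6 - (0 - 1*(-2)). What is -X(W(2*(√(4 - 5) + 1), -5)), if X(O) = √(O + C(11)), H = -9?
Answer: -I*√5 ≈ -2.2361*I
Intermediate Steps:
m = 4 (m = 6 - (0 + 2) = 6 - 1*2 = 6 - 2 = 4)
C(T) = -9
W(F, n) = 4
X(O) = √(-9 + O) (X(O) = √(O - 9) = √(-9 + O))
-X(W(2*(√(4 - 5) + 1), -5)) = -√(-9 + 4) = -√(-5) = -I*√5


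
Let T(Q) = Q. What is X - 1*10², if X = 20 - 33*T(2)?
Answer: -146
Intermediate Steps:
X = -46 (X = 20 - 33*2 = 20 - 66 = -46)
X - 1*10² = -46 - 1*10² = -46 - 1*100 = -46 - 100 = -146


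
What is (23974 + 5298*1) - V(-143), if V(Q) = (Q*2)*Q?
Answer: -11626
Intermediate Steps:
V(Q) = 2*Q² (V(Q) = (2*Q)*Q = 2*Q²)
(23974 + 5298*1) - V(-143) = (23974 + 5298*1) - 2*(-143)² = (23974 + 5298) - 2*20449 = 29272 - 1*40898 = 29272 - 40898 = -11626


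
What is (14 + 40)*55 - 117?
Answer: 2853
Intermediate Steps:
(14 + 40)*55 - 117 = 54*55 - 117 = 2970 - 117 = 2853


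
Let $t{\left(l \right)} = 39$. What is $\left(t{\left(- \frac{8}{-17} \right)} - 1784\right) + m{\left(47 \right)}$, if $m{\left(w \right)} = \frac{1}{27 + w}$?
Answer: $- \frac{129129}{74} \approx -1745.0$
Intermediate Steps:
$\left(t{\left(- \frac{8}{-17} \right)} - 1784\right) + m{\left(47 \right)} = \left(39 - 1784\right) + \frac{1}{27 + 47} = -1745 + \frac{1}{74} = - \frac{129129}{74}$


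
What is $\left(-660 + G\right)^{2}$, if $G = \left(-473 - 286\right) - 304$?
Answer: $2968729$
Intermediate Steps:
$G = -1063$ ($G = -759 - 304 = -1063$)
$\left(-660 + G\right)^{2} = \left(-660 - 1063\right)^{2} = \left(-1723\right)^{2} = 2968729$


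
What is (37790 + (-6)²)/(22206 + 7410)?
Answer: 18913/14808 ≈ 1.2772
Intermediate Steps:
(37790 + (-6)²)/(22206 + 7410) = (37790 + 36)/29616 = 37826*(1/29616) = 18913/14808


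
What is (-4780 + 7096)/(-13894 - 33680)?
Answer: -386/7929 ≈ -0.048682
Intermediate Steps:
(-4780 + 7096)/(-13894 - 33680) = 2316/(-47574) = 2316*(-1/47574) = -386/7929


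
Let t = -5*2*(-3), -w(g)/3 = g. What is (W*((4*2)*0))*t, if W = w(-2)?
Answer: 0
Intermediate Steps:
w(g) = -3*g
W = 6 (W = -3*(-2) = 6)
t = 30 (t = -10*(-3) = 30)
(W*((4*2)*0))*t = (6*((4*2)*0))*30 = (6*(8*0))*30 = (6*0)*30 = 0*30 = 0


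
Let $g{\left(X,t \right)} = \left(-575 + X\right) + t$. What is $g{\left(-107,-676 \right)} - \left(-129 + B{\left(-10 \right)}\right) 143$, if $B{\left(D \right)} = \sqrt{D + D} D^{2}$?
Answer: $17089 - 28600 i \sqrt{5} \approx 17089.0 - 63952.0 i$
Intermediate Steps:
$g{\left(X,t \right)} = -575 + X + t$
$B{\left(D \right)} = \sqrt{2} D^{\frac{5}{2}}$ ($B{\left(D \right)} = \sqrt{2 D} D^{2} = \sqrt{2} \sqrt{D} D^{2} = \sqrt{2} D^{\frac{5}{2}}$)
$g{\left(-107,-676 \right)} - \left(-129 + B{\left(-10 \right)}\right) 143 = \left(-575 - 107 - 676\right) - \left(-129 + \sqrt{2} \left(-10\right)^{\frac{5}{2}}\right) 143 = -1358 - \left(-129 + \sqrt{2} \cdot 100 i \sqrt{10}\right) 143 = -1358 - \left(-129 + 200 i \sqrt{5}\right) 143 = -1358 - \left(-18447 + 28600 i \sqrt{5}\right) = -1358 + \left(18447 - 28600 i \sqrt{5}\right) = 17089 - 28600 i \sqrt{5}$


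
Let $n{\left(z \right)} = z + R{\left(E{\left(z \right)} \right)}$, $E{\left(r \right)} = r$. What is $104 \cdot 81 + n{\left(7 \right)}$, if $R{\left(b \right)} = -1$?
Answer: $8430$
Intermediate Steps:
$n{\left(z \right)} = -1 + z$ ($n{\left(z \right)} = z - 1 = -1 + z$)
$104 \cdot 81 + n{\left(7 \right)} = 104 \cdot 81 + \left(-1 + 7\right) = 8424 + 6 = 8430$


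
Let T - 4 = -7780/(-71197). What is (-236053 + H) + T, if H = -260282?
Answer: -35337270427/71197 ≈ -4.9633e+5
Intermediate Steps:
T = 292568/71197 (T = 4 - 7780/(-71197) = 4 - 7780*(-1/71197) = 4 + 7780/71197 = 292568/71197 ≈ 4.1093)
(-236053 + H) + T = (-236053 - 260282) + 292568/71197 = -496335 + 292568/71197 = -35337270427/71197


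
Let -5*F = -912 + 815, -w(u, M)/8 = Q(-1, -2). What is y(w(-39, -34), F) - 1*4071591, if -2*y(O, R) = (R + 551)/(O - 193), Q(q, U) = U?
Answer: -3603356609/885 ≈ -4.0716e+6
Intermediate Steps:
w(u, M) = 16 (w(u, M) = -8*(-2) = 16)
F = 97/5 (F = -(-912 + 815)/5 = -1/5*(-97) = 97/5 ≈ 19.400)
y(O, R) = -(551 + R)/(2*(-193 + O)) (y(O, R) = -(R + 551)/(2*(O - 193)) = -(551 + R)/(2*(-193 + O)))
y(w(-39, -34), F) - 1*4071591 = (-551 - 1*97/5)/(2*(-193 + 16)) - 1*4071591 = (1/2)*(-551 - 97/5)/(-177) - 4071591 = (1/2)*(-1/177)*(-2852/5) - 4071591 = 1426/885 - 4071591 = -3603356609/885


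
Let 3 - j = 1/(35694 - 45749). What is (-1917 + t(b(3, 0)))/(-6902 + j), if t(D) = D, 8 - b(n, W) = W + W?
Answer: 19194995/69369444 ≈ 0.27671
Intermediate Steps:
b(n, W) = 8 - 2*W (b(n, W) = 8 - (W + W) = 8 - 2*W)
j = 30166/10055 (j = 3 - 1/(35694 - 45749) = 3 - 1/(-10055) = 3 - 1*(-1/10055) = 3 + 1/10055 = 30166/10055 ≈ 3.0001)
(-1917 + t(b(3, 0)))/(-6902 + j) = (-1917 + (8 - 2*0))/(-6902 + 30166/10055) = (-1917 + (8 + 0))/(-69369444/10055) = (-1917 + 8)*(-10055/69369444) = -1909*(-10055/69369444) = 19194995/69369444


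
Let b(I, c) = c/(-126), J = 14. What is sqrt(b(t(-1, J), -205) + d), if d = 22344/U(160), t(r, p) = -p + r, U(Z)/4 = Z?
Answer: sqrt(6445565)/420 ≈ 6.0448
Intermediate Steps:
U(Z) = 4*Z
t(r, p) = r - p
b(I, c) = -c/126 (b(I, c) = c*(-1/126) = -c/126)
d = 2793/80 (d = 22344/((4*160)) = 22344/640 = 22344*(1/640) = 2793/80 ≈ 34.912)
sqrt(b(t(-1, J), -205) + d) = sqrt(-1/126*(-205) + 2793/80) = sqrt(205/126 + 2793/80) = sqrt(184159/5040) = sqrt(6445565)/420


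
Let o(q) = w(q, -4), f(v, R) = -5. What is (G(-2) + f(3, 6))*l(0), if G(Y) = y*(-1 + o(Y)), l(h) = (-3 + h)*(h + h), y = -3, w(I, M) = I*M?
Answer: 0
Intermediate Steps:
o(q) = -4*q (o(q) = q*(-4) = -4*q)
l(h) = 2*h*(-3 + h) (l(h) = (-3 + h)*(2*h) = 2*h*(-3 + h))
G(Y) = 3 + 12*Y (G(Y) = -3*(-1 - 4*Y) = 3 + 12*Y)
(G(-2) + f(3, 6))*l(0) = ((3 + 12*(-2)) - 5)*(2*0*(-3 + 0)) = ((3 - 24) - 5)*(2*0*(-3)) = (-21 - 5)*0 = -26*0 = 0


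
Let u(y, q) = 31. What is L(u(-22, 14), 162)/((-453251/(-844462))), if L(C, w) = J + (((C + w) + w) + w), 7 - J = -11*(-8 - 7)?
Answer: 303161858/453251 ≈ 668.86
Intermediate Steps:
J = -158 (J = 7 - (-11)*(-8 - 7) = 7 - (-11)*(-15) = 7 - 1*165 = 7 - 165 = -158)
L(C, w) = -158 + C + 3*w (L(C, w) = -158 + (((C + w) + w) + w) = -158 + ((C + 2*w) + w) = -158 + (C + 3*w) = -158 + C + 3*w)
L(u(-22, 14), 162)/((-453251/(-844462))) = (-158 + 31 + 3*162)/((-453251/(-844462))) = (-158 + 31 + 486)/((-453251*(-1/844462))) = 359/(453251/844462) = 359*(844462/453251) = 303161858/453251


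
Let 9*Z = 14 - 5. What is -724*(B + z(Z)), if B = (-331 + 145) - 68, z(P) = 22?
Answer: 167968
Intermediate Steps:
Z = 1 (Z = (14 - 5)/9 = (1/9)*9 = 1)
B = -254 (B = -186 - 68 = -254)
-724*(B + z(Z)) = -724*(-254 + 22) = -724*(-232) = 167968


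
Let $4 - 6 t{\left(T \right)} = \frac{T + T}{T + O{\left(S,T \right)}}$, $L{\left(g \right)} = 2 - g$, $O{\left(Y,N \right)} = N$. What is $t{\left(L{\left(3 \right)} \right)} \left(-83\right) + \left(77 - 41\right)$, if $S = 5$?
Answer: $- \frac{11}{2} \approx -5.5$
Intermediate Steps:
$t{\left(T \right)} = \frac{1}{2}$ ($t{\left(T \right)} = \frac{2}{3} - \frac{\left(T + T\right) \frac{1}{T + T}}{6} = \frac{2}{3} - \frac{2 T \frac{1}{2 T}}{6} = \frac{2}{3} - \frac{1}{6} = \frac{1}{2}$)
$t{\left(L{\left(3 \right)} \right)} \left(-83\right) + \left(77 - 41\right) = \frac{1}{2} \left(-83\right) + \left(77 - 41\right) = - \frac{83}{2} + \left(77 - 41\right) = - \frac{83}{2} + 36 = - \frac{11}{2}$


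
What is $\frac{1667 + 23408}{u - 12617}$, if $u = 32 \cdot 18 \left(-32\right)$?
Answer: $- \frac{25075}{31049} \approx -0.80759$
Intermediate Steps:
$u = -18432$ ($u = 576 \left(-32\right) = -18432$)
$\frac{1667 + 23408}{u - 12617} = \frac{1667 + 23408}{-18432 - 12617} = \frac{25075}{-31049} = 25075 \left(- \frac{1}{31049}\right) = - \frac{25075}{31049}$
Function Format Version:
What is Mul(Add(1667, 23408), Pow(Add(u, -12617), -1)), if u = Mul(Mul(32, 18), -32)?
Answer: Rational(-25075, 31049) ≈ -0.80759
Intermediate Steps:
u = -18432 (u = Mul(576, -32) = -18432)
Mul(Add(1667, 23408), Pow(Add(u, -12617), -1)) = Mul(Add(1667, 23408), Pow(Add(-18432, -12617), -1)) = Mul(25075, Pow(-31049, -1)) = Mul(25075, Rational(-1, 31049)) = Rational(-25075, 31049)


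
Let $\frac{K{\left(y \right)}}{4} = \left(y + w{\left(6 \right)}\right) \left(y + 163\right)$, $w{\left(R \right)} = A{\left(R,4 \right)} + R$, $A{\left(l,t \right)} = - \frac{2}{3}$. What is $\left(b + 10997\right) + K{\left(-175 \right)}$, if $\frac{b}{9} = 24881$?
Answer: $243070$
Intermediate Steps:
$b = 223929$ ($b = 9 \cdot 24881 = 223929$)
$A{\left(l,t \right)} = - \frac{2}{3}$ ($A{\left(l,t \right)} = \left(-2\right) \frac{1}{3} = - \frac{2}{3}$)
$w{\left(R \right)} = - \frac{2}{3} + R$
$K{\left(y \right)} = 4 \left(163 + y\right) \left(\frac{16}{3} + y\right)$ ($K{\left(y \right)} = 4 \left(y + \left(- \frac{2}{3} + 6\right)\right) \left(y + 163\right) = 4 \left(y + \frac{16}{3}\right) \left(163 + y\right) = 4 \left(\frac{16}{3} + y\right) \left(163 + y\right) = 4 \left(163 + y\right) \left(\frac{16}{3} + y\right)$)
$\left(b + 10997\right) + K{\left(-175 \right)} = \left(223929 + 10997\right) + \left(\frac{10432}{3} + 4 \left(-175\right)^{2} + \frac{2020}{3} \left(-175\right)\right) = 234926 + \left(\frac{10432}{3} + 4 \cdot 30625 - \frac{353500}{3}\right) = 234926 + \left(\frac{10432}{3} + 122500 - \frac{353500}{3}\right) = 234926 + 8144 = 243070$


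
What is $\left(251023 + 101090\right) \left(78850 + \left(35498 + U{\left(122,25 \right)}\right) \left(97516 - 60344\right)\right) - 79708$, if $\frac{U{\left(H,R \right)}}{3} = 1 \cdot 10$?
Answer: $465044676352550$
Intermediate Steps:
$U{\left(H,R \right)} = 30$ ($U{\left(H,R \right)} = 3 \cdot 1 \cdot 10 = 3 \cdot 10 = 30$)
$\left(251023 + 101090\right) \left(78850 + \left(35498 + U{\left(122,25 \right)}\right) \left(97516 - 60344\right)\right) - 79708 = \left(251023 + 101090\right) \left(78850 + \left(35498 + 30\right) \left(97516 - 60344\right)\right) - 79708 = 352113 \left(78850 + 35528 \cdot 37172\right) - 79708 = 352113 \left(78850 + 1320646816\right) - 79708 = 352113 \cdot 1320725666 - 79708 = 465044676432258 - 79708 = 465044676352550$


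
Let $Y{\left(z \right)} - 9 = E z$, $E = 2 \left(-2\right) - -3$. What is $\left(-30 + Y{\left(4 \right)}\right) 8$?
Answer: $-200$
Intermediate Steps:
$E = -1$ ($E = -4 + 3 = -1$)
$Y{\left(z \right)} = 9 - z$
$\left(-30 + Y{\left(4 \right)}\right) 8 = \left(-30 + \left(9 - 4\right)\right) 8 = \left(-30 + 5\right) 8 = \left(-25\right) 8 = -200$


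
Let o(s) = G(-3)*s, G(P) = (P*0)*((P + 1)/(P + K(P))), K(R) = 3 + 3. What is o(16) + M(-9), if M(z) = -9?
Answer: -9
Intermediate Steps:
K(R) = 6
G(P) = 0 (G(P) = (P*0)*((P + 1)/(P + 6)) = 0*((1 + P)/(6 + P)) = 0)
o(s) = 0 (o(s) = 0*s = 0)
o(16) + M(-9) = 0 - 9 = -9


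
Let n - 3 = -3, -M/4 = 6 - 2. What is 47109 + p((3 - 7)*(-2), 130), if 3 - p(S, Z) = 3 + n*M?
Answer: 47109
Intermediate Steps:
M = -16 (M = -4*(6 - 2) = -4*4 = -16)
n = 0 (n = 3 - 3 = 0)
p(S, Z) = 0 (p(S, Z) = 3 - (3 + 0*(-16)) = 3 - (3 + 0) = 3 - 1*3 = 3 - 3 = 0)
47109 + p((3 - 7)*(-2), 130) = 47109 + 0 = 47109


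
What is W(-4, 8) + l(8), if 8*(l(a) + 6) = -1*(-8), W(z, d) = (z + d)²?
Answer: 11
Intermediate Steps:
W(z, d) = (d + z)²
l(a) = -5 (l(a) = -6 + (-1*(-8))/8 = -6 + (⅛)*8 = -6 + 1 = -5)
W(-4, 8) + l(8) = (8 - 4)² - 5 = 4² - 5 = 16 - 5 = 11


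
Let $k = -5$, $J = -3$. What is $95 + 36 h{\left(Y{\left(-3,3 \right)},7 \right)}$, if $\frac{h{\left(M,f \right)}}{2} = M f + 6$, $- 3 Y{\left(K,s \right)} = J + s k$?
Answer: $3551$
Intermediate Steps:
$Y{\left(K,s \right)} = 1 + \frac{5 s}{3}$ ($Y{\left(K,s \right)} = - \frac{-3 + s \left(-5\right)}{3} = - \frac{-3 - 5 s}{3} = 1 + \frac{5 s}{3}$)
$h{\left(M,f \right)} = 12 + 2 M f$ ($h{\left(M,f \right)} = 2 \left(M f + 6\right) = 2 \left(6 + M f\right) = 12 + 2 M f$)
$95 + 36 h{\left(Y{\left(-3,3 \right)},7 \right)} = 95 + 36 \left(12 + 2 \left(1 + \frac{5}{3} \cdot 3\right) 7\right) = 95 + 36 \left(12 + 2 \left(1 + 5\right) 7\right) = 95 + 36 \left(12 + 2 \cdot 6 \cdot 7\right) = 95 + 36 \left(12 + 84\right) = 95 + 36 \cdot 96 = 95 + 3456 = 3551$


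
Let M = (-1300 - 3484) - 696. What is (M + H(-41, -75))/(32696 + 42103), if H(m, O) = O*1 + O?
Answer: -5630/74799 ≈ -0.075268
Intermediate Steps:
H(m, O) = 2*O (H(m, O) = O + O = 2*O)
M = -5480 (M = -4784 - 696 = -5480)
(M + H(-41, -75))/(32696 + 42103) = (-5480 + 2*(-75))/(32696 + 42103) = (-5480 - 150)/74799 = -5630*1/74799 = -5630/74799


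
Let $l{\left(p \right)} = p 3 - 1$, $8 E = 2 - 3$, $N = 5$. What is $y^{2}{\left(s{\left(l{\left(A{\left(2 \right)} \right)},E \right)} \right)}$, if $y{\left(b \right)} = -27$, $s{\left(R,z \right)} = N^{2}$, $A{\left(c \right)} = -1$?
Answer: $729$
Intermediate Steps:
$E = - \frac{1}{8}$ ($E = \frac{2 - 3}{8} = \frac{1}{8} \left(-1\right) = - \frac{1}{8} \approx -0.125$)
$l{\left(p \right)} = -1 + 3 p$ ($l{\left(p \right)} = 3 p - 1 = -1 + 3 p$)
$s{\left(R,z \right)} = 25$ ($s{\left(R,z \right)} = 5^{2} = 25$)
$y^{2}{\left(s{\left(l{\left(A{\left(2 \right)} \right)},E \right)} \right)} = \left(-27\right)^{2} = 729$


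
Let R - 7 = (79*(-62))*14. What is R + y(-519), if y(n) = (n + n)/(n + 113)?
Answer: -13918176/203 ≈ -68563.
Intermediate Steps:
y(n) = 2*n/(113 + n) (y(n) = (2*n)/(113 + n) = 2*n/(113 + n))
R = -68565 (R = 7 + (79*(-62))*14 = 7 - 4898*14 = 7 - 68572 = -68565)
R + y(-519) = -68565 + 2*(-519)/(113 - 519) = -68565 + 2*(-519)/(-406) = -68565 + 2*(-519)*(-1/406) = -68565 + 519/203 = -13918176/203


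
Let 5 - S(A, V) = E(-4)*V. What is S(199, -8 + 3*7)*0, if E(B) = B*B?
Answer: 0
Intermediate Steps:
E(B) = B**2
S(A, V) = 5 - 16*V (S(A, V) = 5 - (-4)**2*V = 5 - 16*V)
S(199, -8 + 3*7)*0 = (5 - 16*(-8 + 3*7))*0 = (5 - 16*(-8 + 21))*0 = (5 - 16*13)*0 = (5 - 208)*0 = -203*0 = 0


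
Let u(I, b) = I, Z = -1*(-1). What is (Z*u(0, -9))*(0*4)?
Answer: 0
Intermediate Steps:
Z = 1
(Z*u(0, -9))*(0*4) = (1*0)*(0*4) = 0*0 = 0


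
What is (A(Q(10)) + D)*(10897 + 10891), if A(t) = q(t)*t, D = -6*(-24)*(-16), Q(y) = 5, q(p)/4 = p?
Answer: -48020752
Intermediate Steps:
q(p) = 4*p
D = -2304 (D = 144*(-16) = -2304)
A(t) = 4*t² (A(t) = (4*t)*t = 4*t²)
(A(Q(10)) + D)*(10897 + 10891) = (4*5² - 2304)*(10897 + 10891) = (4*25 - 2304)*21788 = (100 - 2304)*21788 = -2204*21788 = -48020752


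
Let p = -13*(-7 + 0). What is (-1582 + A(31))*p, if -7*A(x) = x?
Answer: -144365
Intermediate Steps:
p = 91 (p = -13*(-7) = 91)
A(x) = -x/7
(-1582 + A(31))*p = (-1582 - ⅐*31)*91 = (-1582 - 31/7)*91 = -11105/7*91 = -144365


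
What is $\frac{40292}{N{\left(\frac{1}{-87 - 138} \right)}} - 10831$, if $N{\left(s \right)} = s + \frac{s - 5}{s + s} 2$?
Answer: $- \frac{2734957319}{253349} \approx -10795.0$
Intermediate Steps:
$N{\left(s \right)} = s + \frac{-5 + s}{s}$ ($N{\left(s \right)} = s + \frac{-5 + s}{2 s} 2 = s + \frac{-5 + s}{s}$)
$\frac{40292}{N{\left(\frac{1}{-87 - 138} \right)}} - 10831 = \frac{40292}{1 + \frac{1}{-87 - 138} - \frac{5}{\frac{1}{-87 - 138}}} - 10831 = \frac{40292}{1 + \frac{1}{-225} - \frac{5}{\frac{1}{-225}}} - 10831 = \frac{40292}{1 - \frac{1}{225} - \frac{5}{- \frac{1}{225}}} - 10831 = \frac{40292}{1 - \frac{1}{225} - -1125} - 10831 = \frac{40292}{1 - \frac{1}{225} + 1125} - 10831 = \frac{40292}{\frac{253349}{225}} - 10831 = 40292 \cdot \frac{225}{253349} - 10831 = \frac{9065700}{253349} - 10831 = - \frac{2734957319}{253349}$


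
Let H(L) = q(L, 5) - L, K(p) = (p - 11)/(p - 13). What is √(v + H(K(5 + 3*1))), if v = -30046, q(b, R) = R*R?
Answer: 2*I*√187635/5 ≈ 173.27*I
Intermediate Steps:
q(b, R) = R²
K(p) = (-11 + p)/(-13 + p)
H(L) = 25 - L (H(L) = 5² - L = 25 - L)
√(v + H(K(5 + 3*1))) = √(-30046 + (25 - (-11 + (5 + 3*1))/(-13 + (5 + 3*1)))) = √(-30046 + (25 - (-11 + (5 + 3))/(-13 + (5 + 3)))) = √(-30046 + (25 - (-11 + 8)/(-13 + 8))) = √(-30046 + (25 - (-3)/(-5))) = √(-30046 + (25 - (-1)*(-3)/5)) = √(-30046 + (25 - 1*⅗)) = √(-30046 + (25 - ⅗)) = √(-30046 + 122/5) = √(-150108/5) = 2*I*√187635/5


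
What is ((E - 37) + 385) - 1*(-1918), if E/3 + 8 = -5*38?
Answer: 1672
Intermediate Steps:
E = -594 (E = -24 + 3*(-5*38) = -24 + 3*(-190) = -24 - 570 = -594)
((E - 37) + 385) - 1*(-1918) = ((-594 - 37) + 385) - 1*(-1918) = (-631 + 385) + 1918 = -246 + 1918 = 1672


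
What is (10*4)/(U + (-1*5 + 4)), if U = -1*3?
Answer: -10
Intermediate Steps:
U = -3
(10*4)/(U + (-1*5 + 4)) = (10*4)/(-3 + (-1*5 + 4)) = 40/(-3 + (-5 + 4)) = 40/(-3 - 1) = 40/(-4) = 40*(-1/4) = -10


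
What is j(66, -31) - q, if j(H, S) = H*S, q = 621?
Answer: -2667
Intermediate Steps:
j(66, -31) - q = 66*(-31) - 1*621 = -2046 - 621 = -2667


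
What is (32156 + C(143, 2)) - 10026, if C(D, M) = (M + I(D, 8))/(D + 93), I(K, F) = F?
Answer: 2611345/118 ≈ 22130.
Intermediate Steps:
C(D, M) = (8 + M)/(93 + D) (C(D, M) = (M + 8)/(D + 93) = (8 + M)/(93 + D))
(32156 + C(143, 2)) - 10026 = (32156 + (8 + 2)/(93 + 143)) - 10026 = (32156 + 10/236) - 10026 = (32156 + (1/236)*10) - 10026 = (32156 + 5/118) - 10026 = 3794413/118 - 10026 = 2611345/118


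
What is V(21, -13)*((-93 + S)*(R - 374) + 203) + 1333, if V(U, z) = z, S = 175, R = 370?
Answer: 2958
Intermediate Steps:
V(21, -13)*((-93 + S)*(R - 374) + 203) + 1333 = -13*((-93 + 175)*(370 - 374) + 203) + 1333 = -13*(82*(-4) + 203) + 1333 = -13*(-328 + 203) + 1333 = -13*(-125) + 1333 = 1625 + 1333 = 2958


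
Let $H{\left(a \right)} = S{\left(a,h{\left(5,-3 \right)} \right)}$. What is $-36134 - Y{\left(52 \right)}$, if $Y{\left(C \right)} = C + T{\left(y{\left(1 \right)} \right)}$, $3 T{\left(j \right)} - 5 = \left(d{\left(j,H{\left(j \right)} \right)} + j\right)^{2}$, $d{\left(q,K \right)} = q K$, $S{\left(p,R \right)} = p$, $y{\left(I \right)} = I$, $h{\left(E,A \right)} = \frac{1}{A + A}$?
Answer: $-36189$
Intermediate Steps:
$h{\left(E,A \right)} = \frac{1}{2 A}$
$H{\left(a \right)} = a$
$d{\left(q,K \right)} = K q$
$T{\left(j \right)} = \frac{5}{3} + \frac{\left(j + j^{2}\right)^{2}}{3}$ ($T{\left(j \right)} = \frac{5}{3} + \frac{\left(j j + j\right)^{2}}{3} = \frac{5}{3} + \frac{\left(j^{2} + j\right)^{2}}{3} = \frac{5}{3} + \frac{\left(j + j^{2}\right)^{2}}{3}$)
$Y{\left(C \right)} = 3 + C$ ($Y{\left(C \right)} = C + \left(\frac{5}{3} + \frac{1^{2} \left(1 + 1\right)^{2}}{3}\right) = C + \left(\frac{5}{3} + \frac{1}{3} \cdot 1 \cdot 2^{2}\right) = C + \left(\frac{5}{3} + \frac{1}{3} \cdot 1 \cdot 4\right) = C + \left(\frac{5}{3} + \frac{4}{3}\right) = C + 3 = 3 + C$)
$-36134 - Y{\left(52 \right)} = -36134 - \left(3 + 52\right) = -36134 - 55 = -36189$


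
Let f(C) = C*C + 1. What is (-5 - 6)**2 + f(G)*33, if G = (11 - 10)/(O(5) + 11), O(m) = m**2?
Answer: 66539/432 ≈ 154.03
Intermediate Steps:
G = 1/36 (G = (11 - 10)/(5**2 + 11) = 1/(25 + 11) = 1/36 ≈ 0.027778)
f(C) = 1 + C**2 (f(C) = C**2 + 1 = 1 + C**2)
(-5 - 6)**2 + f(G)*33 = (-5 - 6)**2 + (1 + (1/36)**2)*33 = (-11)**2 + (1 + 1/1296)*33 = 121 + (1297/1296)*33 = 121 + 14267/432 = 66539/432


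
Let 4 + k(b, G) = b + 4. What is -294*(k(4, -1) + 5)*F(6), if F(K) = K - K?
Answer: 0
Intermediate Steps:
F(K) = 0
k(b, G) = b (k(b, G) = -4 + (b + 4) = -4 + (4 + b) = b)
-294*(k(4, -1) + 5)*F(6) = -294*(4 + 5)*0 = -2646*0 = -294*0 = 0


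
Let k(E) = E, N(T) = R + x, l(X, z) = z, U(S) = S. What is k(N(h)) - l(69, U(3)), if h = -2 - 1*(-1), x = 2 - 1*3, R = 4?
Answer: 0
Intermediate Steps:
x = -1 (x = 2 - 3 = -1)
h = -1 (h = -2 + 1 = -1)
N(T) = 3 (N(T) = 4 - 1 = 3)
k(N(h)) - l(69, U(3)) = 3 - 1*3 = 3 - 3 = 0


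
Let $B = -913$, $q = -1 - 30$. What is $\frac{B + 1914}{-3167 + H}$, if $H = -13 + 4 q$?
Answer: $- \frac{143}{472} \approx -0.30297$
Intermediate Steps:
$q = -31$ ($q = -1 - 30 = -31$)
$H = -137$ ($H = -13 + 4 \left(-31\right) = -13 - 124 = -137$)
$\frac{B + 1914}{-3167 + H} = \frac{-913 + 1914}{-3167 - 137} = \frac{1001}{-3304} = 1001 \left(- \frac{1}{3304}\right) = - \frac{143}{472}$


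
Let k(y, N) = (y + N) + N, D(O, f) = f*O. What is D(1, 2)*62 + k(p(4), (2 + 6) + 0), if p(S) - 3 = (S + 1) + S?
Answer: 152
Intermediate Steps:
D(O, f) = O*f
p(S) = 4 + 2*S (p(S) = 3 + ((S + 1) + S) = 3 + ((1 + S) + S) = 3 + (1 + 2*S) = 4 + 2*S)
k(y, N) = y + 2*N (k(y, N) = (N + y) + N = y + 2*N)
D(1, 2)*62 + k(p(4), (2 + 6) + 0) = (1*2)*62 + ((4 + 2*4) + 2*((2 + 6) + 0)) = 2*62 + ((4 + 8) + 2*(8 + 0)) = 124 + (12 + 2*8) = 124 + (12 + 16) = 124 + 28 = 152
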